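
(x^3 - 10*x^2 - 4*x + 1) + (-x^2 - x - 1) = x^3 - 11*x^2 - 5*x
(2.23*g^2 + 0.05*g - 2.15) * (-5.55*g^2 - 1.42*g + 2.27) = -12.3765*g^4 - 3.4441*g^3 + 16.9236*g^2 + 3.1665*g - 4.8805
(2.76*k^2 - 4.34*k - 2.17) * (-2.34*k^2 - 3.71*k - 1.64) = -6.4584*k^4 - 0.0839999999999996*k^3 + 16.6528*k^2 + 15.1683*k + 3.5588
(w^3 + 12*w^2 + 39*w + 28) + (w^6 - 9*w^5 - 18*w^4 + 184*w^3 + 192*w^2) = w^6 - 9*w^5 - 18*w^4 + 185*w^3 + 204*w^2 + 39*w + 28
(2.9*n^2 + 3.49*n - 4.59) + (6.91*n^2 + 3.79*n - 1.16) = 9.81*n^2 + 7.28*n - 5.75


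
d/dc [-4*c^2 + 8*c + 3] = 8 - 8*c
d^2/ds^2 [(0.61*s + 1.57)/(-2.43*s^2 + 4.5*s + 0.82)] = ((0.61*s + 1.57)*(4.86*s - 4.5)*(9.72*s - 9.0) + (8.8938*s + 2.1402)*(-2.43*s^2 + 4.5*s + 0.82))/(-2.43*s^2 + 4.5*s + 0.82)^3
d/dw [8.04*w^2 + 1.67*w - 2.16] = 16.08*w + 1.67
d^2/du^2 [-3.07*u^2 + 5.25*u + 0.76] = -6.14000000000000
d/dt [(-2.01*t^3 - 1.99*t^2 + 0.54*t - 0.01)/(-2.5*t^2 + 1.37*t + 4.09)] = (5.025*t^4 - 5.5074*t^3 - 26.039*t^2 - 16.3282*t + 2.2223)/(6.25*t^4 - 6.85*t^3 - 18.5731*t^2 + 11.2066*t + 16.7281)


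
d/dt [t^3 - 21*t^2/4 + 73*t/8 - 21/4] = 3*t^2 - 21*t/2 + 73/8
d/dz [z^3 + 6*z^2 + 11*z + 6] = 3*z^2 + 12*z + 11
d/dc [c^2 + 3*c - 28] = 2*c + 3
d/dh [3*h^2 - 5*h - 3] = 6*h - 5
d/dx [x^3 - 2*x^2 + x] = 3*x^2 - 4*x + 1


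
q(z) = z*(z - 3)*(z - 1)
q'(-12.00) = 531.00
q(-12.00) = -2340.00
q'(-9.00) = 318.00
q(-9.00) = -1080.00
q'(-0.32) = 5.87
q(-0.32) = -1.40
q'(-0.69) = 9.95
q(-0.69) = -4.30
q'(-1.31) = 18.63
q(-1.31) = -13.04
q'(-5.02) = 118.76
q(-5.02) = -242.37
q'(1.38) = -2.33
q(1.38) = -0.85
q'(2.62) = 2.63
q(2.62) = -1.61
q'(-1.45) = 20.91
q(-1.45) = -15.81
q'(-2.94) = 52.45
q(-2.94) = -68.81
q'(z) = z*(z - 3) + z*(z - 1) + (z - 3)*(z - 1) = 3*z^2 - 8*z + 3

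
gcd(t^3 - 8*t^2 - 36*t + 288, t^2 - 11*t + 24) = t - 8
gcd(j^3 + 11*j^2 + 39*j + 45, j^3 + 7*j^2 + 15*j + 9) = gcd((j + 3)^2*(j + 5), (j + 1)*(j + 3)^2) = j^2 + 6*j + 9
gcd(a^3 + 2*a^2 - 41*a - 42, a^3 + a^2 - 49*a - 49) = a^2 + 8*a + 7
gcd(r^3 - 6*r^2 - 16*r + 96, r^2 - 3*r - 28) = r + 4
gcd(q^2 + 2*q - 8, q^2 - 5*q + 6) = q - 2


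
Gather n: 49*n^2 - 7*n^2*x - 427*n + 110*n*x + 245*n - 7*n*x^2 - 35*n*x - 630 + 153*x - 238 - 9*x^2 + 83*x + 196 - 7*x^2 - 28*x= n^2*(49 - 7*x) + n*(-7*x^2 + 75*x - 182) - 16*x^2 + 208*x - 672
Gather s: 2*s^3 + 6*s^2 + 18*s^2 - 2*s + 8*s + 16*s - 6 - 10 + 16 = 2*s^3 + 24*s^2 + 22*s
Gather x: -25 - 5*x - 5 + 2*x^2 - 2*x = 2*x^2 - 7*x - 30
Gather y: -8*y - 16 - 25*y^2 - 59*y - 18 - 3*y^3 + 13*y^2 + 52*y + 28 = -3*y^3 - 12*y^2 - 15*y - 6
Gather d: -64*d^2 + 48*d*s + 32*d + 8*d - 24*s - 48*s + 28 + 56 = -64*d^2 + d*(48*s + 40) - 72*s + 84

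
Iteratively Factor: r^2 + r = (r)*(r + 1)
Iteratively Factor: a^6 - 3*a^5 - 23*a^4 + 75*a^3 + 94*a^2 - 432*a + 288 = (a - 3)*(a^5 - 23*a^3 + 6*a^2 + 112*a - 96) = (a - 4)*(a - 3)*(a^4 + 4*a^3 - 7*a^2 - 22*a + 24) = (a - 4)*(a - 3)*(a - 2)*(a^3 + 6*a^2 + 5*a - 12) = (a - 4)*(a - 3)*(a - 2)*(a - 1)*(a^2 + 7*a + 12) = (a - 4)*(a - 3)*(a - 2)*(a - 1)*(a + 4)*(a + 3)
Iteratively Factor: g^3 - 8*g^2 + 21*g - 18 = (g - 3)*(g^2 - 5*g + 6) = (g - 3)^2*(g - 2)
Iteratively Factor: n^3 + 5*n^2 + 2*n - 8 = (n + 2)*(n^2 + 3*n - 4) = (n - 1)*(n + 2)*(n + 4)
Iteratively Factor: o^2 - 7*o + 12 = (o - 3)*(o - 4)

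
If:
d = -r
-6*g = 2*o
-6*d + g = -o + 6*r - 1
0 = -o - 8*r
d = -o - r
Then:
No Solution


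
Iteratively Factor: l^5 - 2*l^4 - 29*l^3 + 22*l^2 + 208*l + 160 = (l - 4)*(l^4 + 2*l^3 - 21*l^2 - 62*l - 40) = (l - 4)*(l + 4)*(l^3 - 2*l^2 - 13*l - 10) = (l - 4)*(l + 2)*(l + 4)*(l^2 - 4*l - 5) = (l - 5)*(l - 4)*(l + 2)*(l + 4)*(l + 1)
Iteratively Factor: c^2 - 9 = (c - 3)*(c + 3)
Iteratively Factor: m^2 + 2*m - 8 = (m + 4)*(m - 2)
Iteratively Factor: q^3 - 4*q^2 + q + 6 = (q + 1)*(q^2 - 5*q + 6) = (q - 2)*(q + 1)*(q - 3)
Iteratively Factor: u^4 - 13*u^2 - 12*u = (u - 4)*(u^3 + 4*u^2 + 3*u) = (u - 4)*(u + 1)*(u^2 + 3*u) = u*(u - 4)*(u + 1)*(u + 3)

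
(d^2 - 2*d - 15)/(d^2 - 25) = (d + 3)/(d + 5)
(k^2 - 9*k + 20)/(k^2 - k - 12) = (k - 5)/(k + 3)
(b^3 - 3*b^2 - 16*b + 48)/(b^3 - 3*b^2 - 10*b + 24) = (b^2 + b - 12)/(b^2 + b - 6)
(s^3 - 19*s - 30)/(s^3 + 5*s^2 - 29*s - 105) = (s + 2)/(s + 7)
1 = 1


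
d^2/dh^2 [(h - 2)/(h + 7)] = -18/(h + 7)^3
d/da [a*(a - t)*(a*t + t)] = t*(3*a^2 - 2*a*t + 2*a - t)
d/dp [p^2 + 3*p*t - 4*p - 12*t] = 2*p + 3*t - 4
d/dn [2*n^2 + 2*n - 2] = 4*n + 2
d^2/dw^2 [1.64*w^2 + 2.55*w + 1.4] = 3.28000000000000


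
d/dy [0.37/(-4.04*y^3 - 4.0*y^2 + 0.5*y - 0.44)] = (4.4844*y^2 + 2.96*y - 0.185)/(4.04*y^3 + 4.0*y^2 - 0.5*y + 0.44)^2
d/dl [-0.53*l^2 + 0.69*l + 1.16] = 0.69 - 1.06*l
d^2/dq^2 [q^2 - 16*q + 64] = 2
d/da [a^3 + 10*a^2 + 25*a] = 3*a^2 + 20*a + 25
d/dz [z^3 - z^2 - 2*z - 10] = 3*z^2 - 2*z - 2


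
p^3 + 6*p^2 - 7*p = p*(p - 1)*(p + 7)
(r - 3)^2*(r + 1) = r^3 - 5*r^2 + 3*r + 9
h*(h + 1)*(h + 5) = h^3 + 6*h^2 + 5*h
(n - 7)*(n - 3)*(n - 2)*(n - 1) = n^4 - 13*n^3 + 53*n^2 - 83*n + 42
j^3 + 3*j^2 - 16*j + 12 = (j - 2)*(j - 1)*(j + 6)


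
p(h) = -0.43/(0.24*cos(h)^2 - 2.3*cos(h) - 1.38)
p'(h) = -0.43*(0.48*sin(h)*cos(h) - 2.3*sin(h))/(0.24*cos(h)^2 - 2.3*cos(h) - 1.38)^2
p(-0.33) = 0.13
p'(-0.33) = -0.02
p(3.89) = -0.99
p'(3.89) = -4.11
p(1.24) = 0.20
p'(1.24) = 0.20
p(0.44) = 0.13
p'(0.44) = 0.03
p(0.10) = 0.13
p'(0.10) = 0.01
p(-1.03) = 0.17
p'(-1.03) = -0.12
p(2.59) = -0.57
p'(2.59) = 1.08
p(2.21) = -5.55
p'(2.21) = 148.64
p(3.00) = -0.38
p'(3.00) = 0.13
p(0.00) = 0.12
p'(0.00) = 0.00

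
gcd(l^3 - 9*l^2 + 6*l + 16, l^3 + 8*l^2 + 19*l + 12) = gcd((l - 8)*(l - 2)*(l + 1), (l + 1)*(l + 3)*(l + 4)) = l + 1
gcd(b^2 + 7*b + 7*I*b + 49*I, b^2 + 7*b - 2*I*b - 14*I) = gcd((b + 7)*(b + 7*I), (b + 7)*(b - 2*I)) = b + 7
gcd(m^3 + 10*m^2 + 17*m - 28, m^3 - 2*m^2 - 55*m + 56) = m^2 + 6*m - 7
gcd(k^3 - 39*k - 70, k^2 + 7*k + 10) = k^2 + 7*k + 10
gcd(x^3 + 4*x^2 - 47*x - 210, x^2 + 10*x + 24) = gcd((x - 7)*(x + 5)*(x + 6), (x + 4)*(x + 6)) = x + 6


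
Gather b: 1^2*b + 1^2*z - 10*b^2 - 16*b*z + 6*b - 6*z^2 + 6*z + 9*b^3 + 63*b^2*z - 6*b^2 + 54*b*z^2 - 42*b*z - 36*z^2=9*b^3 + b^2*(63*z - 16) + b*(54*z^2 - 58*z + 7) - 42*z^2 + 7*z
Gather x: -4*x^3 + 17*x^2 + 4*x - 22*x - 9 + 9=-4*x^3 + 17*x^2 - 18*x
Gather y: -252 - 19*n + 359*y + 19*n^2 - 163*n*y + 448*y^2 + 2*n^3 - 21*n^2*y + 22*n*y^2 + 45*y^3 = 2*n^3 + 19*n^2 - 19*n + 45*y^3 + y^2*(22*n + 448) + y*(-21*n^2 - 163*n + 359) - 252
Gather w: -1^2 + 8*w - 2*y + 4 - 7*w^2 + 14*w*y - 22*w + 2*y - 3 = -7*w^2 + w*(14*y - 14)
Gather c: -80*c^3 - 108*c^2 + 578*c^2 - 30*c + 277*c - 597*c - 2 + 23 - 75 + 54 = -80*c^3 + 470*c^2 - 350*c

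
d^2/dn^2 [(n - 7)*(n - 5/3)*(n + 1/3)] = 6*n - 50/3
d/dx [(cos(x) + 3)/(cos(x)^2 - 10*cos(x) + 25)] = (cos(x) + 11)*sin(x)/(cos(x) - 5)^3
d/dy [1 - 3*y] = -3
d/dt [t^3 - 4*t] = 3*t^2 - 4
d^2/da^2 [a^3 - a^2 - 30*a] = 6*a - 2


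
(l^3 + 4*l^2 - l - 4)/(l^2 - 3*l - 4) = (l^2 + 3*l - 4)/(l - 4)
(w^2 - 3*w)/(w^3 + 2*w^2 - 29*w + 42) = w/(w^2 + 5*w - 14)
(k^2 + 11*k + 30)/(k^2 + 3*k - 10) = (k + 6)/(k - 2)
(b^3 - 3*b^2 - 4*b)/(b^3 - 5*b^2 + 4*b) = (b + 1)/(b - 1)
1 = 1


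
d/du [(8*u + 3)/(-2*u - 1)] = -2/(2*u + 1)^2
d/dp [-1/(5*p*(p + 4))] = 2*(p + 2)/(5*p^2*(p + 4)^2)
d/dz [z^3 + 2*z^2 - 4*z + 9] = 3*z^2 + 4*z - 4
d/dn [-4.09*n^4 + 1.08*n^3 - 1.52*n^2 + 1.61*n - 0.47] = -16.36*n^3 + 3.24*n^2 - 3.04*n + 1.61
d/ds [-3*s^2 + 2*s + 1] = 2 - 6*s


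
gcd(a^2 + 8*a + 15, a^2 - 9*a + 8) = 1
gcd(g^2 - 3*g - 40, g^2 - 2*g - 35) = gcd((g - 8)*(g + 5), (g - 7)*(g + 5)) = g + 5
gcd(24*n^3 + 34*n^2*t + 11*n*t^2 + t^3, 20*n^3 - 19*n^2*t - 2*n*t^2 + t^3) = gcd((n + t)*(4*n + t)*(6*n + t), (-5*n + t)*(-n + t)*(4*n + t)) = 4*n + t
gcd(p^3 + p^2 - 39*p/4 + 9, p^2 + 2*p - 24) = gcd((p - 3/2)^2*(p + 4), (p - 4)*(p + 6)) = 1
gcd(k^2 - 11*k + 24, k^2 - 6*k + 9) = k - 3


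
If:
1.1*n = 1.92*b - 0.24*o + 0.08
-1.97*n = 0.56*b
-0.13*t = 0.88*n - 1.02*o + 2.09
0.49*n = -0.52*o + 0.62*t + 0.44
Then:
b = 0.19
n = -0.06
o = 2.13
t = 1.04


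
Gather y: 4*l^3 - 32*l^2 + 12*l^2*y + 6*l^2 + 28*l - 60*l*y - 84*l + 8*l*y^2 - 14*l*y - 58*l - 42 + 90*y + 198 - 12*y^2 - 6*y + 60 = 4*l^3 - 26*l^2 - 114*l + y^2*(8*l - 12) + y*(12*l^2 - 74*l + 84) + 216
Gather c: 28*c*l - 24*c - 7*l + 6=c*(28*l - 24) - 7*l + 6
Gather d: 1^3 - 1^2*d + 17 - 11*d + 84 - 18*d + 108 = 210 - 30*d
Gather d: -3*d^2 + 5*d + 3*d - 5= -3*d^2 + 8*d - 5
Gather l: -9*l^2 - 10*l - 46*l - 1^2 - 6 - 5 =-9*l^2 - 56*l - 12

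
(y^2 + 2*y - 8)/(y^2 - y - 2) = (y + 4)/(y + 1)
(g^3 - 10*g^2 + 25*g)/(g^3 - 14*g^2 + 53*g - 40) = g*(g - 5)/(g^2 - 9*g + 8)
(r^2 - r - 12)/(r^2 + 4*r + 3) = (r - 4)/(r + 1)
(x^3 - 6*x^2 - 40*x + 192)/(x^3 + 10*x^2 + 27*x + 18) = (x^2 - 12*x + 32)/(x^2 + 4*x + 3)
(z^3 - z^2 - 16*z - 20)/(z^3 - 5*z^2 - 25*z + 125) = (z^2 + 4*z + 4)/(z^2 - 25)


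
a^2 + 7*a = a*(a + 7)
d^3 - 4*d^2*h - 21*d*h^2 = d*(d - 7*h)*(d + 3*h)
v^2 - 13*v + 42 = (v - 7)*(v - 6)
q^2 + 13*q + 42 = (q + 6)*(q + 7)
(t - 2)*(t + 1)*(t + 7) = t^3 + 6*t^2 - 9*t - 14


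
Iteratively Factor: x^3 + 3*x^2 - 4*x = (x + 4)*(x^2 - x) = (x - 1)*(x + 4)*(x)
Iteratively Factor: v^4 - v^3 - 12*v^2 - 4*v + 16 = (v + 2)*(v^3 - 3*v^2 - 6*v + 8) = (v + 2)^2*(v^2 - 5*v + 4) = (v - 1)*(v + 2)^2*(v - 4)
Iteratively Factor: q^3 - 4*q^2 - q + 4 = (q + 1)*(q^2 - 5*q + 4) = (q - 1)*(q + 1)*(q - 4)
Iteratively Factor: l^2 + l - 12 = (l + 4)*(l - 3)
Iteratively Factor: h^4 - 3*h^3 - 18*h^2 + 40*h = (h + 4)*(h^3 - 7*h^2 + 10*h) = (h - 5)*(h + 4)*(h^2 - 2*h) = (h - 5)*(h - 2)*(h + 4)*(h)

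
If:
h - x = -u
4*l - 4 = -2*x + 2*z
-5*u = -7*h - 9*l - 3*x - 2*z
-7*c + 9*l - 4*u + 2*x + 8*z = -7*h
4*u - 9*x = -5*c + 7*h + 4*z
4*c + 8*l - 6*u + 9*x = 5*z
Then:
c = -4575/593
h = 969/593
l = -712/593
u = -3535/593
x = -2566/593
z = -5176/593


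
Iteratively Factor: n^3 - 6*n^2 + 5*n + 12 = (n + 1)*(n^2 - 7*n + 12) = (n - 4)*(n + 1)*(n - 3)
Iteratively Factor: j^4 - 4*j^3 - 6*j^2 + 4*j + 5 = (j + 1)*(j^3 - 5*j^2 - j + 5) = (j - 5)*(j + 1)*(j^2 - 1) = (j - 5)*(j - 1)*(j + 1)*(j + 1)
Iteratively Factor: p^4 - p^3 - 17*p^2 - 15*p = (p - 5)*(p^3 + 4*p^2 + 3*p) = (p - 5)*(p + 3)*(p^2 + p) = (p - 5)*(p + 1)*(p + 3)*(p)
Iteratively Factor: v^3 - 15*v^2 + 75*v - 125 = (v - 5)*(v^2 - 10*v + 25) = (v - 5)^2*(v - 5)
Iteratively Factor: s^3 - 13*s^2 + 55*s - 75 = (s - 5)*(s^2 - 8*s + 15) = (s - 5)*(s - 3)*(s - 5)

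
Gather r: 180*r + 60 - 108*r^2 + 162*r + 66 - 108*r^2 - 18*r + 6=-216*r^2 + 324*r + 132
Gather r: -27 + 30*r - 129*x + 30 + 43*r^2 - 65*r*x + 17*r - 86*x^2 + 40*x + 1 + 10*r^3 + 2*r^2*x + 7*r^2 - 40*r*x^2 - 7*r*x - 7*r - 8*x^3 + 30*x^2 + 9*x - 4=10*r^3 + r^2*(2*x + 50) + r*(-40*x^2 - 72*x + 40) - 8*x^3 - 56*x^2 - 80*x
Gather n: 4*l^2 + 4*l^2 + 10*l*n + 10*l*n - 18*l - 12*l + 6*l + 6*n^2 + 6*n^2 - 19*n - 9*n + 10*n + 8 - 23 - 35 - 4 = 8*l^2 - 24*l + 12*n^2 + n*(20*l - 18) - 54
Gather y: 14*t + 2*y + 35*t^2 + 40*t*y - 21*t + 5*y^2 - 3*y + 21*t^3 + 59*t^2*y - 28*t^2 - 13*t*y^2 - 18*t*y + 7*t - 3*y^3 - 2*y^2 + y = 21*t^3 + 7*t^2 - 3*y^3 + y^2*(3 - 13*t) + y*(59*t^2 + 22*t)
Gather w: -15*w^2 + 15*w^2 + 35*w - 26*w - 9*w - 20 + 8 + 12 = 0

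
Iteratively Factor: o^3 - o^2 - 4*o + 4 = (o - 1)*(o^2 - 4) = (o - 1)*(o + 2)*(o - 2)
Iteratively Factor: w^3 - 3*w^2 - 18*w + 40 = (w - 2)*(w^2 - w - 20) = (w - 2)*(w + 4)*(w - 5)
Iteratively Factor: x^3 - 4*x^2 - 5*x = (x - 5)*(x^2 + x) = (x - 5)*(x + 1)*(x)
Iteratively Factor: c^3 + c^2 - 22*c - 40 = (c + 2)*(c^2 - c - 20) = (c + 2)*(c + 4)*(c - 5)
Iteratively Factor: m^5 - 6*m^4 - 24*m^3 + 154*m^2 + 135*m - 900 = (m - 5)*(m^4 - m^3 - 29*m^2 + 9*m + 180) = (m - 5)^2*(m^3 + 4*m^2 - 9*m - 36) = (m - 5)^2*(m + 3)*(m^2 + m - 12) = (m - 5)^2*(m + 3)*(m + 4)*(m - 3)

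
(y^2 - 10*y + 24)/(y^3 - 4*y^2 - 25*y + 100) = (y - 6)/(y^2 - 25)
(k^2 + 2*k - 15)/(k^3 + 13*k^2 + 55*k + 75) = (k - 3)/(k^2 + 8*k + 15)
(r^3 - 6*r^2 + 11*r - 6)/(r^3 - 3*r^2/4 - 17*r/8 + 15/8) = 8*(r^2 - 5*r + 6)/(8*r^2 + 2*r - 15)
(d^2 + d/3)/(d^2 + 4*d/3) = (3*d + 1)/(3*d + 4)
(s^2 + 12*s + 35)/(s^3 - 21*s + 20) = (s + 7)/(s^2 - 5*s + 4)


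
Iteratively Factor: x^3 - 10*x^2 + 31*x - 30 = (x - 3)*(x^2 - 7*x + 10) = (x - 3)*(x - 2)*(x - 5)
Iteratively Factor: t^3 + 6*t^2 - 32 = (t + 4)*(t^2 + 2*t - 8) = (t - 2)*(t + 4)*(t + 4)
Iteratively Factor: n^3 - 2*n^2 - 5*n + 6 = (n - 3)*(n^2 + n - 2) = (n - 3)*(n - 1)*(n + 2)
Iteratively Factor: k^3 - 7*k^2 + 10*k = (k - 2)*(k^2 - 5*k) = (k - 5)*(k - 2)*(k)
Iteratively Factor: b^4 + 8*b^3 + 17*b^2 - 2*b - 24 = (b + 3)*(b^3 + 5*b^2 + 2*b - 8) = (b - 1)*(b + 3)*(b^2 + 6*b + 8) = (b - 1)*(b + 2)*(b + 3)*(b + 4)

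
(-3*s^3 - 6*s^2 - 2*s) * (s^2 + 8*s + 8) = -3*s^5 - 30*s^4 - 74*s^3 - 64*s^2 - 16*s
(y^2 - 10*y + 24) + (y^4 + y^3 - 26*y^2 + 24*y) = y^4 + y^3 - 25*y^2 + 14*y + 24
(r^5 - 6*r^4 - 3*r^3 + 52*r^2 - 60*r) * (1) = r^5 - 6*r^4 - 3*r^3 + 52*r^2 - 60*r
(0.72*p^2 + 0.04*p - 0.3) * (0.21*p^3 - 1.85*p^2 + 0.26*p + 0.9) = 0.1512*p^5 - 1.3236*p^4 + 0.0502*p^3 + 1.2134*p^2 - 0.042*p - 0.27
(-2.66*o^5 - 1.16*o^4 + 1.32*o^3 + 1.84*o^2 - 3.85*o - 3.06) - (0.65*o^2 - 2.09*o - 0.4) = -2.66*o^5 - 1.16*o^4 + 1.32*o^3 + 1.19*o^2 - 1.76*o - 2.66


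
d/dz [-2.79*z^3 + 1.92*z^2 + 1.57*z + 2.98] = -8.37*z^2 + 3.84*z + 1.57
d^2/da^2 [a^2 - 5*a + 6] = 2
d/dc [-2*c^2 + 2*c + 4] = 2 - 4*c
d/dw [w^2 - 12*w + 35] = 2*w - 12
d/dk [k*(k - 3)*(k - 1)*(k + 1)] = 4*k^3 - 9*k^2 - 2*k + 3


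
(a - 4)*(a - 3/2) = a^2 - 11*a/2 + 6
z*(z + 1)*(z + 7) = z^3 + 8*z^2 + 7*z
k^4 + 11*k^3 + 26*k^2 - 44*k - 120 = (k - 2)*(k + 2)*(k + 5)*(k + 6)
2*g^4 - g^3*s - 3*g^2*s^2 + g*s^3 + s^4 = (-g + s)^2*(g + s)*(2*g + s)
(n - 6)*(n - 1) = n^2 - 7*n + 6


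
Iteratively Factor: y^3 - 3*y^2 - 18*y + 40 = (y - 2)*(y^2 - y - 20) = (y - 2)*(y + 4)*(y - 5)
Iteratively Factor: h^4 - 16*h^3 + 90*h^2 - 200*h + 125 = (h - 5)*(h^3 - 11*h^2 + 35*h - 25) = (h - 5)^2*(h^2 - 6*h + 5) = (h - 5)^2*(h - 1)*(h - 5)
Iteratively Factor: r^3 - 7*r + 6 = (r - 1)*(r^2 + r - 6) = (r - 2)*(r - 1)*(r + 3)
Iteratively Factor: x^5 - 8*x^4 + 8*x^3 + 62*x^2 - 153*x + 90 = (x - 3)*(x^4 - 5*x^3 - 7*x^2 + 41*x - 30) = (x - 3)*(x - 2)*(x^3 - 3*x^2 - 13*x + 15) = (x - 3)*(x - 2)*(x - 1)*(x^2 - 2*x - 15) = (x - 5)*(x - 3)*(x - 2)*(x - 1)*(x + 3)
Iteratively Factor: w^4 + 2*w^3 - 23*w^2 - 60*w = (w + 4)*(w^3 - 2*w^2 - 15*w) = (w - 5)*(w + 4)*(w^2 + 3*w) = w*(w - 5)*(w + 4)*(w + 3)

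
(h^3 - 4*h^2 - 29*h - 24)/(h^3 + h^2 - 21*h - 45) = (h^2 - 7*h - 8)/(h^2 - 2*h - 15)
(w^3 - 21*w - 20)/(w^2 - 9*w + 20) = (w^2 + 5*w + 4)/(w - 4)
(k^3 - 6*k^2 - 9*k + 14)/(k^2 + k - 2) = k - 7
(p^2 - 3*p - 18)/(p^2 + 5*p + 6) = (p - 6)/(p + 2)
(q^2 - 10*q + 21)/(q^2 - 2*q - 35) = (q - 3)/(q + 5)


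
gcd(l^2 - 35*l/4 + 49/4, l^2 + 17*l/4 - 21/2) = l - 7/4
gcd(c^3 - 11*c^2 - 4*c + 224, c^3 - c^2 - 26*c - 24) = c + 4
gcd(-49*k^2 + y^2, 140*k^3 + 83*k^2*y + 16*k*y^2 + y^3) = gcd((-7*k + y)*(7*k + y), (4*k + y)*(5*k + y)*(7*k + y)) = 7*k + y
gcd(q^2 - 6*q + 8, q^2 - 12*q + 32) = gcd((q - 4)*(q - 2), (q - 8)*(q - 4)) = q - 4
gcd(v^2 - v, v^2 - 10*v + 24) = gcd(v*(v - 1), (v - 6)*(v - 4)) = 1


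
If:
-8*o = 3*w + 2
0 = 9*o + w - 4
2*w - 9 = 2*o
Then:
No Solution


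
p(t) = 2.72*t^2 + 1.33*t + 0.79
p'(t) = 5.44*t + 1.33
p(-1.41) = 4.32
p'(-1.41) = -6.34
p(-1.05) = 2.39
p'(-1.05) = -4.38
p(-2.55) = 15.09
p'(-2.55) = -12.54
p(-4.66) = 53.66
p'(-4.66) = -24.02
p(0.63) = 2.71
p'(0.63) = 4.76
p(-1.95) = 8.54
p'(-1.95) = -9.28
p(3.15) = 31.97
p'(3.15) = 18.47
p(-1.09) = 2.57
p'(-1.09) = -4.60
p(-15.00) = 592.84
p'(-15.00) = -80.27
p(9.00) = 233.08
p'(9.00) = 50.29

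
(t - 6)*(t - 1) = t^2 - 7*t + 6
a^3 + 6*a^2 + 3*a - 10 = (a - 1)*(a + 2)*(a + 5)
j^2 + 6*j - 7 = (j - 1)*(j + 7)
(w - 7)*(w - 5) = w^2 - 12*w + 35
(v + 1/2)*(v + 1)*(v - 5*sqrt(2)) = v^3 - 5*sqrt(2)*v^2 + 3*v^2/2 - 15*sqrt(2)*v/2 + v/2 - 5*sqrt(2)/2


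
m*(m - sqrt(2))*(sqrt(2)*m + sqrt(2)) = sqrt(2)*m^3 - 2*m^2 + sqrt(2)*m^2 - 2*m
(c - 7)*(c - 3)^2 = c^3 - 13*c^2 + 51*c - 63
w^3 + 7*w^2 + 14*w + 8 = (w + 1)*(w + 2)*(w + 4)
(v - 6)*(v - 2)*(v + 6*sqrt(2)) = v^3 - 8*v^2 + 6*sqrt(2)*v^2 - 48*sqrt(2)*v + 12*v + 72*sqrt(2)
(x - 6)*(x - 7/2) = x^2 - 19*x/2 + 21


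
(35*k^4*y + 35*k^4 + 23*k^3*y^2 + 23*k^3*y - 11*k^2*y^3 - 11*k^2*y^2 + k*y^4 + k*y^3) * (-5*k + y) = -175*k^5*y - 175*k^5 - 80*k^4*y^2 - 80*k^4*y + 78*k^3*y^3 + 78*k^3*y^2 - 16*k^2*y^4 - 16*k^2*y^3 + k*y^5 + k*y^4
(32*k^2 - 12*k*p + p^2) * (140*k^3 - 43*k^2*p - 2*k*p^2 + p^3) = 4480*k^5 - 3056*k^4*p + 592*k^3*p^2 + 13*k^2*p^3 - 14*k*p^4 + p^5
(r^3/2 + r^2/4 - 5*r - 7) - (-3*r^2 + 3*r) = r^3/2 + 13*r^2/4 - 8*r - 7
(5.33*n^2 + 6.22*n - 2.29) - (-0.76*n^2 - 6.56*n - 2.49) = 6.09*n^2 + 12.78*n + 0.2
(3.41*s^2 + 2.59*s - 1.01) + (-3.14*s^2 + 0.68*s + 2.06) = 0.27*s^2 + 3.27*s + 1.05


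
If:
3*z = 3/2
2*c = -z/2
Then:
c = -1/8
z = 1/2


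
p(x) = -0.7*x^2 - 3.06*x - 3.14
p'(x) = -1.4*x - 3.06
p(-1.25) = -0.41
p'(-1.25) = -1.31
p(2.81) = -17.27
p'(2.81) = -6.99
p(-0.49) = -1.81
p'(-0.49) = -2.37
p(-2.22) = 0.20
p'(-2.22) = 0.05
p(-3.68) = -1.36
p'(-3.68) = 2.09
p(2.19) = -13.20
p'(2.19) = -6.13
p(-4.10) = -2.36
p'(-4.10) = 2.68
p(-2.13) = 0.20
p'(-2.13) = -0.08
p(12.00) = -140.66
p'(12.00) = -19.86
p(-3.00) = -0.26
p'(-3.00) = 1.14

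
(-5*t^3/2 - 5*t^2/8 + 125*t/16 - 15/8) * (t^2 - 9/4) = -5*t^5/2 - 5*t^4/8 + 215*t^3/16 - 15*t^2/32 - 1125*t/64 + 135/32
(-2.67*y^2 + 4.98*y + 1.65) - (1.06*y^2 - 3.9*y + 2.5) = -3.73*y^2 + 8.88*y - 0.85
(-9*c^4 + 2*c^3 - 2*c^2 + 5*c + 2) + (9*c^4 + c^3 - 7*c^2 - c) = 3*c^3 - 9*c^2 + 4*c + 2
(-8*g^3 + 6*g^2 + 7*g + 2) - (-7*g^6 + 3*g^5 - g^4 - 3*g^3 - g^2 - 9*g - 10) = 7*g^6 - 3*g^5 + g^4 - 5*g^3 + 7*g^2 + 16*g + 12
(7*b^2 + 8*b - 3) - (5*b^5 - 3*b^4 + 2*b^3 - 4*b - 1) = -5*b^5 + 3*b^4 - 2*b^3 + 7*b^2 + 12*b - 2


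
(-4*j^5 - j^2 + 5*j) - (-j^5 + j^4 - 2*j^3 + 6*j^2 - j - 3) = -3*j^5 - j^4 + 2*j^3 - 7*j^2 + 6*j + 3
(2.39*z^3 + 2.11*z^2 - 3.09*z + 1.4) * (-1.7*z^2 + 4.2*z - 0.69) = -4.063*z^5 + 6.451*z^4 + 12.4659*z^3 - 16.8139*z^2 + 8.0121*z - 0.966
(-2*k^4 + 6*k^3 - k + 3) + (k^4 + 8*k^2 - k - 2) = -k^4 + 6*k^3 + 8*k^2 - 2*k + 1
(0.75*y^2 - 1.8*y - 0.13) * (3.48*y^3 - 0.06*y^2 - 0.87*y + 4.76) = 2.61*y^5 - 6.309*y^4 - 0.9969*y^3 + 5.1438*y^2 - 8.4549*y - 0.6188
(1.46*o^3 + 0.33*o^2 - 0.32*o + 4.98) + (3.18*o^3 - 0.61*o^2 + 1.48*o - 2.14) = 4.64*o^3 - 0.28*o^2 + 1.16*o + 2.84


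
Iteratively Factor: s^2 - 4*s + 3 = (s - 1)*(s - 3)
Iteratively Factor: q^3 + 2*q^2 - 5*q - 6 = (q + 1)*(q^2 + q - 6) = (q + 1)*(q + 3)*(q - 2)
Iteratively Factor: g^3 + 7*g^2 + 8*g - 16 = (g - 1)*(g^2 + 8*g + 16) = (g - 1)*(g + 4)*(g + 4)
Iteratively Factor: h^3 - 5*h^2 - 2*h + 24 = (h + 2)*(h^2 - 7*h + 12) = (h - 4)*(h + 2)*(h - 3)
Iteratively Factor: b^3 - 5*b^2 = (b - 5)*(b^2) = b*(b - 5)*(b)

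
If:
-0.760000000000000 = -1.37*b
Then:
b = 0.55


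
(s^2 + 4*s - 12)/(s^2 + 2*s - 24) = (s - 2)/(s - 4)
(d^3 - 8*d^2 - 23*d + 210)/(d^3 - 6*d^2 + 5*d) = (d^3 - 8*d^2 - 23*d + 210)/(d*(d^2 - 6*d + 5))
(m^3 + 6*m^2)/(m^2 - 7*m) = m*(m + 6)/(m - 7)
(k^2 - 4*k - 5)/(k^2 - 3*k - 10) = (k + 1)/(k + 2)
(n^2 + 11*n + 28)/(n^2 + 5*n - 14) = (n + 4)/(n - 2)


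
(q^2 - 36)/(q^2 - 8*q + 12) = (q + 6)/(q - 2)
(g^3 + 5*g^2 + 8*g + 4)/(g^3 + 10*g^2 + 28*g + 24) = (g + 1)/(g + 6)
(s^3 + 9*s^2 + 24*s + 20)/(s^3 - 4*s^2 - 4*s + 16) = (s^2 + 7*s + 10)/(s^2 - 6*s + 8)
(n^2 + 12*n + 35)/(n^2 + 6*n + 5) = (n + 7)/(n + 1)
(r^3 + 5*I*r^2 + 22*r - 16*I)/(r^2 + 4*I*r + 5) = (r^2 + 6*I*r + 16)/(r + 5*I)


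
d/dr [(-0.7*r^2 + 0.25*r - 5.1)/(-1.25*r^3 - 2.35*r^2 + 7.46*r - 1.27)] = (-0.875*r^4 + 0.625*r^3 - 23.7595*r^2 - 22.192*r + 37.7285)/(1.5625*r^6 + 5.875*r^5 - 13.1275*r^4 - 31.887*r^3 + 61.6206*r^2 - 18.9484*r + 1.6129)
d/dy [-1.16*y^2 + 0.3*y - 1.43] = 0.3 - 2.32*y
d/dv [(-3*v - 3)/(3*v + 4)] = -3/(3*v + 4)^2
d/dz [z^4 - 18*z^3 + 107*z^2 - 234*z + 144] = 4*z^3 - 54*z^2 + 214*z - 234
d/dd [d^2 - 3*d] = 2*d - 3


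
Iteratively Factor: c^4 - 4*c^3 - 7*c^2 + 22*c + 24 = (c - 3)*(c^3 - c^2 - 10*c - 8) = (c - 3)*(c + 2)*(c^2 - 3*c - 4) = (c - 3)*(c + 1)*(c + 2)*(c - 4)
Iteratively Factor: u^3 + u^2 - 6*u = (u)*(u^2 + u - 6) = u*(u + 3)*(u - 2)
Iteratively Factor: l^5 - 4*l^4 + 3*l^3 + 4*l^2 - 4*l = (l - 2)*(l^4 - 2*l^3 - l^2 + 2*l) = (l - 2)*(l + 1)*(l^3 - 3*l^2 + 2*l) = (l - 2)*(l - 1)*(l + 1)*(l^2 - 2*l) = l*(l - 2)*(l - 1)*(l + 1)*(l - 2)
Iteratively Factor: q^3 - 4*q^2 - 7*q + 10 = (q + 2)*(q^2 - 6*q + 5) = (q - 1)*(q + 2)*(q - 5)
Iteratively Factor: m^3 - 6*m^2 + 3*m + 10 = (m - 5)*(m^2 - m - 2) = (m - 5)*(m - 2)*(m + 1)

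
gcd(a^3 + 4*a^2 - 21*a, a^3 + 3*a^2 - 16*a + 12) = 1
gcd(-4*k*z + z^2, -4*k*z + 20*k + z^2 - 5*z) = -4*k + z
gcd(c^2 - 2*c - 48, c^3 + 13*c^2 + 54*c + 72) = c + 6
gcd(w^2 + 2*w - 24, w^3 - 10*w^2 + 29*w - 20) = w - 4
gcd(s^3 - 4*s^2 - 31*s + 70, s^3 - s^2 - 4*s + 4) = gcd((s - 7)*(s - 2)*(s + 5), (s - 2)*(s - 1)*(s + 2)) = s - 2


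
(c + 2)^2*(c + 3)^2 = c^4 + 10*c^3 + 37*c^2 + 60*c + 36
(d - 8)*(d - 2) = d^2 - 10*d + 16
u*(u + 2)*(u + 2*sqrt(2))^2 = u^4 + 2*u^3 + 4*sqrt(2)*u^3 + 8*u^2 + 8*sqrt(2)*u^2 + 16*u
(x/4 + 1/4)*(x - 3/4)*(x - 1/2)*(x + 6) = x^4/4 + 23*x^3/16 - 19*x^2/32 - 39*x/32 + 9/16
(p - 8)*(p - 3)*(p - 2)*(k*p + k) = k*p^4 - 12*k*p^3 + 33*k*p^2 - 2*k*p - 48*k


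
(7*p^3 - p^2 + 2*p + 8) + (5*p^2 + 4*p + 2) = 7*p^3 + 4*p^2 + 6*p + 10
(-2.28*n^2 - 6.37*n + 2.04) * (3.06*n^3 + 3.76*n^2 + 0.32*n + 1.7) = -6.9768*n^5 - 28.065*n^4 - 18.4384*n^3 + 1.756*n^2 - 10.1762*n + 3.468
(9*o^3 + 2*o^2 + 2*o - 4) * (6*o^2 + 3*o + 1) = 54*o^5 + 39*o^4 + 27*o^3 - 16*o^2 - 10*o - 4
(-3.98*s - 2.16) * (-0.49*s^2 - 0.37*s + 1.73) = 1.9502*s^3 + 2.531*s^2 - 6.0862*s - 3.7368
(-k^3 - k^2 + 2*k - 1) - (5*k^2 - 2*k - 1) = -k^3 - 6*k^2 + 4*k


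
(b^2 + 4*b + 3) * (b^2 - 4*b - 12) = b^4 - 25*b^2 - 60*b - 36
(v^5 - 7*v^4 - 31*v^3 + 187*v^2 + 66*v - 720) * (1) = v^5 - 7*v^4 - 31*v^3 + 187*v^2 + 66*v - 720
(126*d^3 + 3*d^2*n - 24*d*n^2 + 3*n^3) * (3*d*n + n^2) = 378*d^4*n + 135*d^3*n^2 - 69*d^2*n^3 - 15*d*n^4 + 3*n^5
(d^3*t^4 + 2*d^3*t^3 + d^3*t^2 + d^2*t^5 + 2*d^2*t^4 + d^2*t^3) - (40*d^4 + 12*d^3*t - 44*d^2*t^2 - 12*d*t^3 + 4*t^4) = -40*d^4 + d^3*t^4 + 2*d^3*t^3 + d^3*t^2 - 12*d^3*t + d^2*t^5 + 2*d^2*t^4 + d^2*t^3 + 44*d^2*t^2 + 12*d*t^3 - 4*t^4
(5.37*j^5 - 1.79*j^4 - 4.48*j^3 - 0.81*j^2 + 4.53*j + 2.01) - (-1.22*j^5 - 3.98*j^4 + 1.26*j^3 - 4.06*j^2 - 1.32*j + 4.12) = 6.59*j^5 + 2.19*j^4 - 5.74*j^3 + 3.25*j^2 + 5.85*j - 2.11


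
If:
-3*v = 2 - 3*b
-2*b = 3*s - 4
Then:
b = v + 2/3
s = 8/9 - 2*v/3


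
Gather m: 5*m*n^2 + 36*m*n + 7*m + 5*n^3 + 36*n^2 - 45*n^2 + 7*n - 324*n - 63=m*(5*n^2 + 36*n + 7) + 5*n^3 - 9*n^2 - 317*n - 63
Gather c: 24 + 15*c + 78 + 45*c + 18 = 60*c + 120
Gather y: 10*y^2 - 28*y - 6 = 10*y^2 - 28*y - 6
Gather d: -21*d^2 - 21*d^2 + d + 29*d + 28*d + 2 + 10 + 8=-42*d^2 + 58*d + 20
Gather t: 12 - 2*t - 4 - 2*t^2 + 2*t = 8 - 2*t^2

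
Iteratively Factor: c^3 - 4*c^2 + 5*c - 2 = (c - 2)*(c^2 - 2*c + 1) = (c - 2)*(c - 1)*(c - 1)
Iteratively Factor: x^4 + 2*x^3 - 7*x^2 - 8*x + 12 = (x + 3)*(x^3 - x^2 - 4*x + 4) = (x + 2)*(x + 3)*(x^2 - 3*x + 2) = (x - 2)*(x + 2)*(x + 3)*(x - 1)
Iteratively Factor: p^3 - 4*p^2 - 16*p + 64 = (p - 4)*(p^2 - 16) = (p - 4)^2*(p + 4)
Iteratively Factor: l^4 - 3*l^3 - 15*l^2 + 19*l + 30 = (l - 5)*(l^3 + 2*l^2 - 5*l - 6) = (l - 5)*(l - 2)*(l^2 + 4*l + 3) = (l - 5)*(l - 2)*(l + 1)*(l + 3)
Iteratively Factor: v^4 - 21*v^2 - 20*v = (v + 4)*(v^3 - 4*v^2 - 5*v) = (v - 5)*(v + 4)*(v^2 + v) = (v - 5)*(v + 1)*(v + 4)*(v)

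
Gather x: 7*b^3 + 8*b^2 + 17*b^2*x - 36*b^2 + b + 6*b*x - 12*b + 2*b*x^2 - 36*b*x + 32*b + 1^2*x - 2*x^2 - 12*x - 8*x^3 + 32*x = 7*b^3 - 28*b^2 + 21*b - 8*x^3 + x^2*(2*b - 2) + x*(17*b^2 - 30*b + 21)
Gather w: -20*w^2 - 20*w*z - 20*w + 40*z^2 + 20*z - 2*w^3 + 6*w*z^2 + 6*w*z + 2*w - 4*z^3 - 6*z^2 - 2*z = -2*w^3 - 20*w^2 + w*(6*z^2 - 14*z - 18) - 4*z^3 + 34*z^2 + 18*z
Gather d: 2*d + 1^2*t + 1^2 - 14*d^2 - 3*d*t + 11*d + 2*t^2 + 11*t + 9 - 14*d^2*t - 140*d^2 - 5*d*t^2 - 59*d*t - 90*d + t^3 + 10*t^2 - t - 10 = d^2*(-14*t - 154) + d*(-5*t^2 - 62*t - 77) + t^3 + 12*t^2 + 11*t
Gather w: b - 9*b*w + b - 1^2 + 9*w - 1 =2*b + w*(9 - 9*b) - 2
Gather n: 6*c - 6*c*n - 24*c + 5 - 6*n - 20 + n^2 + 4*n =-18*c + n^2 + n*(-6*c - 2) - 15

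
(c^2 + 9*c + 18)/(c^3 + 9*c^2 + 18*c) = 1/c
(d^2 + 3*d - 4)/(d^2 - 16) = (d - 1)/(d - 4)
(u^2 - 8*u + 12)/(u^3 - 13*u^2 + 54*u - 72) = (u - 2)/(u^2 - 7*u + 12)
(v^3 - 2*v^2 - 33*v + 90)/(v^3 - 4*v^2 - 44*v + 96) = (v^2 - 8*v + 15)/(v^2 - 10*v + 16)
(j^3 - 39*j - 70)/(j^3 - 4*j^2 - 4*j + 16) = (j^2 - 2*j - 35)/(j^2 - 6*j + 8)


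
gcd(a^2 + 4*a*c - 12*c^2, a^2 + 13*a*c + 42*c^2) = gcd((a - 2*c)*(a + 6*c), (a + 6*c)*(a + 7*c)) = a + 6*c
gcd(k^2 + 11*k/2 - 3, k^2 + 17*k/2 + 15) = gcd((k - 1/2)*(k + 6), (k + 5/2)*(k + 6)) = k + 6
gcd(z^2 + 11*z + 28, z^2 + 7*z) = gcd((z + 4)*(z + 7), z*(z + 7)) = z + 7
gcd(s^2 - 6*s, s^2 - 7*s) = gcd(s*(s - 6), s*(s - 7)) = s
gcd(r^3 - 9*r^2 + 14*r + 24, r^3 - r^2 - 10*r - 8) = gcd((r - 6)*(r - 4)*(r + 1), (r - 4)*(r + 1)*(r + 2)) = r^2 - 3*r - 4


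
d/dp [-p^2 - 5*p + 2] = -2*p - 5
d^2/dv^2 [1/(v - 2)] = 2/(v - 2)^3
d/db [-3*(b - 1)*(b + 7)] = -6*b - 18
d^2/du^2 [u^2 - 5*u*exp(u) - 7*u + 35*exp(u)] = -5*u*exp(u) + 25*exp(u) + 2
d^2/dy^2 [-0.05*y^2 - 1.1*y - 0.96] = -0.100000000000000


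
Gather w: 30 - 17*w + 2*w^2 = 2*w^2 - 17*w + 30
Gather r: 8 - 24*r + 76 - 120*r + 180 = 264 - 144*r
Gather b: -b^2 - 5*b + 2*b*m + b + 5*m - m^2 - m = -b^2 + b*(2*m - 4) - m^2 + 4*m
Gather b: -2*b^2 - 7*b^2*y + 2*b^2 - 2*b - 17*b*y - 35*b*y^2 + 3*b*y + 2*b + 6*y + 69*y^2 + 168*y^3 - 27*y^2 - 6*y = -7*b^2*y + b*(-35*y^2 - 14*y) + 168*y^3 + 42*y^2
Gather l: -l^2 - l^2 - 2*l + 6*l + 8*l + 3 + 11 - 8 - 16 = -2*l^2 + 12*l - 10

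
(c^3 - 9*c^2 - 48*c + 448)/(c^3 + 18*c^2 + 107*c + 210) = (c^2 - 16*c + 64)/(c^2 + 11*c + 30)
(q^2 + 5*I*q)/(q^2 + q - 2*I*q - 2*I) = q*(q + 5*I)/(q^2 + q - 2*I*q - 2*I)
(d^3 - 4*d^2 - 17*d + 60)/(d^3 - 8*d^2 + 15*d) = (d + 4)/d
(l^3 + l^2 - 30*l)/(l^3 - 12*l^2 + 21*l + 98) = l*(l^2 + l - 30)/(l^3 - 12*l^2 + 21*l + 98)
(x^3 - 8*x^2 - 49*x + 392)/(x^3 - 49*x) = (x - 8)/x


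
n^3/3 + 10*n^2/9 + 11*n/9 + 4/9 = (n/3 + 1/3)*(n + 1)*(n + 4/3)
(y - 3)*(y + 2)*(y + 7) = y^3 + 6*y^2 - 13*y - 42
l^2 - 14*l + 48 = (l - 8)*(l - 6)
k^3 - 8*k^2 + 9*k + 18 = (k - 6)*(k - 3)*(k + 1)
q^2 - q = q*(q - 1)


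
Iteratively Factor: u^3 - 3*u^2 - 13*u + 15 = (u - 1)*(u^2 - 2*u - 15) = (u - 5)*(u - 1)*(u + 3)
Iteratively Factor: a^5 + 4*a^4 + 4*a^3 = (a)*(a^4 + 4*a^3 + 4*a^2) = a*(a + 2)*(a^3 + 2*a^2) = a^2*(a + 2)*(a^2 + 2*a) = a^2*(a + 2)^2*(a)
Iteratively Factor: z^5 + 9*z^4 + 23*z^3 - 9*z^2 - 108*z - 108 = (z + 2)*(z^4 + 7*z^3 + 9*z^2 - 27*z - 54) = (z + 2)*(z + 3)*(z^3 + 4*z^2 - 3*z - 18) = (z + 2)*(z + 3)^2*(z^2 + z - 6) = (z - 2)*(z + 2)*(z + 3)^2*(z + 3)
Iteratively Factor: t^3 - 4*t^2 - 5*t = (t)*(t^2 - 4*t - 5) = t*(t - 5)*(t + 1)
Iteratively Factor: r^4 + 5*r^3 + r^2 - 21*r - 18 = (r + 1)*(r^3 + 4*r^2 - 3*r - 18) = (r + 1)*(r + 3)*(r^2 + r - 6) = (r + 1)*(r + 3)^2*(r - 2)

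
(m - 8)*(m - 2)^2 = m^3 - 12*m^2 + 36*m - 32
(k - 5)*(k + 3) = k^2 - 2*k - 15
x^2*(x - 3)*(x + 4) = x^4 + x^3 - 12*x^2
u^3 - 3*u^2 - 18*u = u*(u - 6)*(u + 3)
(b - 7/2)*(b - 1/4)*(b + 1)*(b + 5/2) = b^4 - b^3/4 - 39*b^2/4 - 101*b/16 + 35/16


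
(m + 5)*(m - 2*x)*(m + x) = m^3 - m^2*x + 5*m^2 - 2*m*x^2 - 5*m*x - 10*x^2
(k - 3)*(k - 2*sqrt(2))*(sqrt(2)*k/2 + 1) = sqrt(2)*k^3/2 - 3*sqrt(2)*k^2/2 - k^2 - 2*sqrt(2)*k + 3*k + 6*sqrt(2)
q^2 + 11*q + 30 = (q + 5)*(q + 6)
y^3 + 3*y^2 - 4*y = y*(y - 1)*(y + 4)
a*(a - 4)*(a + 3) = a^3 - a^2 - 12*a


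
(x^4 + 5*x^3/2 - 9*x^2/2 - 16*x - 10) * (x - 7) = x^5 - 9*x^4/2 - 22*x^3 + 31*x^2/2 + 102*x + 70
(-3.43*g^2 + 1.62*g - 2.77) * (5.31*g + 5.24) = -18.2133*g^3 - 9.371*g^2 - 6.2199*g - 14.5148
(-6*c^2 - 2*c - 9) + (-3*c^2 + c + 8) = -9*c^2 - c - 1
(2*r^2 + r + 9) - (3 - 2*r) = 2*r^2 + 3*r + 6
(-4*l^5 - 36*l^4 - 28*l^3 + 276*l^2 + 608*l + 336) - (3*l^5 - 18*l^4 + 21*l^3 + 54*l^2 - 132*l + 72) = -7*l^5 - 18*l^4 - 49*l^3 + 222*l^2 + 740*l + 264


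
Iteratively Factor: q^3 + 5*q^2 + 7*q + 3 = (q + 3)*(q^2 + 2*q + 1) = (q + 1)*(q + 3)*(q + 1)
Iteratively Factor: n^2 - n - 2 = (n - 2)*(n + 1)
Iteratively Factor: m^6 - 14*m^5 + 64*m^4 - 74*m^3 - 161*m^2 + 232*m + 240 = (m - 3)*(m^5 - 11*m^4 + 31*m^3 + 19*m^2 - 104*m - 80) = (m - 4)*(m - 3)*(m^4 - 7*m^3 + 3*m^2 + 31*m + 20) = (m - 4)*(m - 3)*(m + 1)*(m^3 - 8*m^2 + 11*m + 20) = (m - 4)*(m - 3)*(m + 1)^2*(m^2 - 9*m + 20) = (m - 5)*(m - 4)*(m - 3)*(m + 1)^2*(m - 4)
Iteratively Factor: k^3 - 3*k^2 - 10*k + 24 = (k - 4)*(k^2 + k - 6) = (k - 4)*(k - 2)*(k + 3)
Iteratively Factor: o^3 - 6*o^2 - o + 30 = (o - 3)*(o^2 - 3*o - 10) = (o - 5)*(o - 3)*(o + 2)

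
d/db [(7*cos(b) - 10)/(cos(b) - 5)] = 25*sin(b)/(cos(b) - 5)^2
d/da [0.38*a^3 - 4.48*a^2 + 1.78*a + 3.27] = 1.14*a^2 - 8.96*a + 1.78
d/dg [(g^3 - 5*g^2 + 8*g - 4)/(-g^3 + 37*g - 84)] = (-5*g^4 + 90*g^3 - 449*g^2 + 840*g - 524)/(g^6 - 74*g^4 + 168*g^3 + 1369*g^2 - 6216*g + 7056)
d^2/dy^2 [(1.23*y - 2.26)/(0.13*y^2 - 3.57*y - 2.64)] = ((9.3698 - 0.9594*y)*(-0.13*y^2 + 3.57*y + 2.64) - (0.26*y - 3.57)*(0.52*y - 7.14)*(1.23*y - 2.26))/(-0.13*y^2 + 3.57*y + 2.64)^3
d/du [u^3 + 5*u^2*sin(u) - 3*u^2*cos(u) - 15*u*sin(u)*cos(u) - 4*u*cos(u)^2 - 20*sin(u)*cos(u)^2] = 3*u^2*sin(u) + 5*u^2*cos(u) + 3*u^2 + 10*u*sin(u) + 4*u*sin(2*u) - 6*u*cos(u) - 15*u*cos(2*u) - 15*sin(2*u)/2 - 5*cos(u) - 2*cos(2*u) - 15*cos(3*u) - 2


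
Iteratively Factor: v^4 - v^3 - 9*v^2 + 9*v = (v)*(v^3 - v^2 - 9*v + 9) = v*(v - 3)*(v^2 + 2*v - 3) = v*(v - 3)*(v - 1)*(v + 3)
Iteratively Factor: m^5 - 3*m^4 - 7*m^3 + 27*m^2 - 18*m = (m - 1)*(m^4 - 2*m^3 - 9*m^2 + 18*m) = m*(m - 1)*(m^3 - 2*m^2 - 9*m + 18) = m*(m - 2)*(m - 1)*(m^2 - 9) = m*(m - 3)*(m - 2)*(m - 1)*(m + 3)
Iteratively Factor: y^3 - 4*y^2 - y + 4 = (y + 1)*(y^2 - 5*y + 4) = (y - 4)*(y + 1)*(y - 1)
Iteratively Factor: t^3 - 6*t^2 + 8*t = (t - 4)*(t^2 - 2*t) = (t - 4)*(t - 2)*(t)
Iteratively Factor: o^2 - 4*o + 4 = (o - 2)*(o - 2)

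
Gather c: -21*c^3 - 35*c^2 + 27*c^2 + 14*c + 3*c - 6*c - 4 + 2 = -21*c^3 - 8*c^2 + 11*c - 2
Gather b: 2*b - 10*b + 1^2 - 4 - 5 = -8*b - 8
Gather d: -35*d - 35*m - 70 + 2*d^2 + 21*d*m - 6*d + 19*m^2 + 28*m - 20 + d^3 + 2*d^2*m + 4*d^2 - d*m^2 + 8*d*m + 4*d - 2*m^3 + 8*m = d^3 + d^2*(2*m + 6) + d*(-m^2 + 29*m - 37) - 2*m^3 + 19*m^2 + m - 90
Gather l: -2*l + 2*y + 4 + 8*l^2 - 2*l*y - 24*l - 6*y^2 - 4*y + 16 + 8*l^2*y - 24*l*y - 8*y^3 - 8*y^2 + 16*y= l^2*(8*y + 8) + l*(-26*y - 26) - 8*y^3 - 14*y^2 + 14*y + 20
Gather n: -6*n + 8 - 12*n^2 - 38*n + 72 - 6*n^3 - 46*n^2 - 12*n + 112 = -6*n^3 - 58*n^2 - 56*n + 192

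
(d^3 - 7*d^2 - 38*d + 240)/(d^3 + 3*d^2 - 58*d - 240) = (d - 5)/(d + 5)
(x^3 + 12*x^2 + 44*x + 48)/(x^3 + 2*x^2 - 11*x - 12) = (x^2 + 8*x + 12)/(x^2 - 2*x - 3)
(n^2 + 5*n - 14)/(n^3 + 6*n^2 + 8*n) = (n^2 + 5*n - 14)/(n*(n^2 + 6*n + 8))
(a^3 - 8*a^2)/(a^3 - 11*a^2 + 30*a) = a*(a - 8)/(a^2 - 11*a + 30)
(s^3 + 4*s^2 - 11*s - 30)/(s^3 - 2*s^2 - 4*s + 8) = (s^2 + 2*s - 15)/(s^2 - 4*s + 4)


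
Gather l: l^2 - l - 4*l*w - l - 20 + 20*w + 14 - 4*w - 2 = l^2 + l*(-4*w - 2) + 16*w - 8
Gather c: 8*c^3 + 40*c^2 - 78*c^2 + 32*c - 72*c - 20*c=8*c^3 - 38*c^2 - 60*c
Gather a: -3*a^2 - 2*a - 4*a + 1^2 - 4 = -3*a^2 - 6*a - 3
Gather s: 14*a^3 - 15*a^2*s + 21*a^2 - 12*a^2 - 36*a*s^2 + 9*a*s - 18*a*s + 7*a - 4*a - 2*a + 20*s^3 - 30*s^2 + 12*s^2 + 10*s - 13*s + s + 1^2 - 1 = 14*a^3 + 9*a^2 + a + 20*s^3 + s^2*(-36*a - 18) + s*(-15*a^2 - 9*a - 2)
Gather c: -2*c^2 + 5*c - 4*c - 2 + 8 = -2*c^2 + c + 6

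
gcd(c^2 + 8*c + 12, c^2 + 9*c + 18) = c + 6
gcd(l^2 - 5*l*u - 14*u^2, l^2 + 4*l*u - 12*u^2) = 1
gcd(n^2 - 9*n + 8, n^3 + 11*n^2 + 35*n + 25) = 1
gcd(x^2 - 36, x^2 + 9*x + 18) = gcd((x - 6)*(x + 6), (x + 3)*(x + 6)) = x + 6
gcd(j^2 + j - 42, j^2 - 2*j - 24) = j - 6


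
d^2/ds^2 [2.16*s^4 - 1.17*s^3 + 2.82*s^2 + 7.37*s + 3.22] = 25.92*s^2 - 7.02*s + 5.64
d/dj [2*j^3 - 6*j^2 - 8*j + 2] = 6*j^2 - 12*j - 8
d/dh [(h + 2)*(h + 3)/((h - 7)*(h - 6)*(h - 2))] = (-h^4 - 10*h^3 + 125*h^2 + 12*h - 828)/(h^6 - 30*h^5 + 361*h^4 - 2208*h^3 + 7144*h^2 - 11424*h + 7056)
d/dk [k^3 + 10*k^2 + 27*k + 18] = 3*k^2 + 20*k + 27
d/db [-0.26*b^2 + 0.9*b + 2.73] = 0.9 - 0.52*b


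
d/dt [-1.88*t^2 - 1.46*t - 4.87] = -3.76*t - 1.46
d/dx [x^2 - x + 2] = 2*x - 1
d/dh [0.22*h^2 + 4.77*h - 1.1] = 0.44*h + 4.77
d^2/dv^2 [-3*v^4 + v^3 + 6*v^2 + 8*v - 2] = -36*v^2 + 6*v + 12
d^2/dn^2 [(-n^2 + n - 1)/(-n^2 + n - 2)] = 2*(-3*n^2 + 3*n + 1)/(n^6 - 3*n^5 + 9*n^4 - 13*n^3 + 18*n^2 - 12*n + 8)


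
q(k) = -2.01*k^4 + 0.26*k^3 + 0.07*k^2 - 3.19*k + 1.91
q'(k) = -8.04*k^3 + 0.78*k^2 + 0.14*k - 3.19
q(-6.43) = -3479.70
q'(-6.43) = 2165.57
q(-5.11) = -1385.16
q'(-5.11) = 1089.26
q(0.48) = 0.32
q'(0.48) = -3.83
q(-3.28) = -228.69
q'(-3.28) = 288.45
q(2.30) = -58.14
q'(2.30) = -96.56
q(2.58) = -90.45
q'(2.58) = -135.71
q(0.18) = 1.34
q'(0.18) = -3.19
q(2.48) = -77.64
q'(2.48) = -120.68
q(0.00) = 1.91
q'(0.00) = -3.19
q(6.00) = -2563.51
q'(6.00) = -1710.91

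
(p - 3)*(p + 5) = p^2 + 2*p - 15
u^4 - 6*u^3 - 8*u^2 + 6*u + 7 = (u - 7)*(u - 1)*(u + 1)^2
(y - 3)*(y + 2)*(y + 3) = y^3 + 2*y^2 - 9*y - 18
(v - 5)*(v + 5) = v^2 - 25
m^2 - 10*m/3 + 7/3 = (m - 7/3)*(m - 1)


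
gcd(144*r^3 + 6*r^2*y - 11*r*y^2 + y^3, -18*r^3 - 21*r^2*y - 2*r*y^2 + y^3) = -18*r^2 - 3*r*y + y^2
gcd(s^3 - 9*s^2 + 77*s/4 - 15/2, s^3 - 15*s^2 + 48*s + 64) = 1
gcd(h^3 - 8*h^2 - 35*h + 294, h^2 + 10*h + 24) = h + 6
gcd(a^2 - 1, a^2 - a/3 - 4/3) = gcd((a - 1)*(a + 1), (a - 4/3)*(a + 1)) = a + 1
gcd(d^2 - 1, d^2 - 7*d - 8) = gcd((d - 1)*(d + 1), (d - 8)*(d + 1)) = d + 1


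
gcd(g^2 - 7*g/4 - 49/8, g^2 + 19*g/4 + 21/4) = g + 7/4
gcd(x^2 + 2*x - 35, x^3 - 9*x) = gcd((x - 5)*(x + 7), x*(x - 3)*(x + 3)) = 1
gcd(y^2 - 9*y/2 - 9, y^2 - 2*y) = 1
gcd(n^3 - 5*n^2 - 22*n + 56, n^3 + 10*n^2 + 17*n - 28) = n + 4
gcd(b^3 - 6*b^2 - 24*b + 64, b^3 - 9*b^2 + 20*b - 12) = b - 2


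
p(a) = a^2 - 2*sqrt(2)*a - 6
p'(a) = 2*a - 2*sqrt(2)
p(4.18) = -0.35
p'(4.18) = 5.53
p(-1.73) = 1.89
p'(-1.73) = -6.29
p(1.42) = -8.00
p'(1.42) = 0.01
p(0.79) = -7.61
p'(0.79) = -1.25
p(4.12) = -0.68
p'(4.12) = 5.41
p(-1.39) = -0.14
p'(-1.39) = -5.61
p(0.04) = -6.11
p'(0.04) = -2.75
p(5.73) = 10.63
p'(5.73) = 8.63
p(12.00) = 104.06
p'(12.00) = 21.17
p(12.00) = 104.06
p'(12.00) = 21.17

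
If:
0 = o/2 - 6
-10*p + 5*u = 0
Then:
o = 12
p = u/2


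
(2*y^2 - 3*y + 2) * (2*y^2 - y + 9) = 4*y^4 - 8*y^3 + 25*y^2 - 29*y + 18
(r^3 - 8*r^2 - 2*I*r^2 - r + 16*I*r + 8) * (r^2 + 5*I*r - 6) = r^5 - 8*r^4 + 3*I*r^4 + 3*r^3 - 24*I*r^3 - 24*r^2 + 7*I*r^2 + 6*r - 56*I*r - 48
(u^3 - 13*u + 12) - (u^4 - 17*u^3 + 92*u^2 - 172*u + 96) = -u^4 + 18*u^3 - 92*u^2 + 159*u - 84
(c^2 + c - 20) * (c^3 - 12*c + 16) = c^5 + c^4 - 32*c^3 + 4*c^2 + 256*c - 320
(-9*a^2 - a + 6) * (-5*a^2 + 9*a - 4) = 45*a^4 - 76*a^3 - 3*a^2 + 58*a - 24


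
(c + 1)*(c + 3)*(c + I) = c^3 + 4*c^2 + I*c^2 + 3*c + 4*I*c + 3*I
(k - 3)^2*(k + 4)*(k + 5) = k^4 + 3*k^3 - 25*k^2 - 39*k + 180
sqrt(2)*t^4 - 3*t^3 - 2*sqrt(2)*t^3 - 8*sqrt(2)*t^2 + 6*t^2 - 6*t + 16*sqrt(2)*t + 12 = (t - 2)*(t - 3*sqrt(2))*(t + sqrt(2))*(sqrt(2)*t + 1)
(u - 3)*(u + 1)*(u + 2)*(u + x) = u^4 + u^3*x - 7*u^2 - 7*u*x - 6*u - 6*x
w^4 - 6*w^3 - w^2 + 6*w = w*(w - 6)*(w - 1)*(w + 1)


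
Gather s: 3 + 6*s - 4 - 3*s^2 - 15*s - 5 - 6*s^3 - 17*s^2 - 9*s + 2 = -6*s^3 - 20*s^2 - 18*s - 4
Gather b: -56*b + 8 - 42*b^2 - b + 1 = -42*b^2 - 57*b + 9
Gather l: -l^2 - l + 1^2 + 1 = -l^2 - l + 2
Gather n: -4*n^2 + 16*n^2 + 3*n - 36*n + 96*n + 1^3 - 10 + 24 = 12*n^2 + 63*n + 15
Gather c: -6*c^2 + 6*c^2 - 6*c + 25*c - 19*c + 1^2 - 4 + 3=0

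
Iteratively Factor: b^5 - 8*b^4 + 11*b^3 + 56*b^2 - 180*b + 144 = (b - 4)*(b^4 - 4*b^3 - 5*b^2 + 36*b - 36) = (b - 4)*(b - 2)*(b^3 - 2*b^2 - 9*b + 18) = (b - 4)*(b - 3)*(b - 2)*(b^2 + b - 6) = (b - 4)*(b - 3)*(b - 2)^2*(b + 3)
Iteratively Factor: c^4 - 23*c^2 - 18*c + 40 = (c + 4)*(c^3 - 4*c^2 - 7*c + 10) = (c - 5)*(c + 4)*(c^2 + c - 2) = (c - 5)*(c + 2)*(c + 4)*(c - 1)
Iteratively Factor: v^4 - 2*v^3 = (v)*(v^3 - 2*v^2) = v^2*(v^2 - 2*v) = v^3*(v - 2)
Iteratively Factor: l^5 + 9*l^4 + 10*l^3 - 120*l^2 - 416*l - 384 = (l + 3)*(l^4 + 6*l^3 - 8*l^2 - 96*l - 128) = (l - 4)*(l + 3)*(l^3 + 10*l^2 + 32*l + 32) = (l - 4)*(l + 3)*(l + 4)*(l^2 + 6*l + 8) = (l - 4)*(l + 2)*(l + 3)*(l + 4)*(l + 4)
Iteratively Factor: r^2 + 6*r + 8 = (r + 2)*(r + 4)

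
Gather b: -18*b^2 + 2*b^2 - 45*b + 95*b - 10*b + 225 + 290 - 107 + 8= -16*b^2 + 40*b + 416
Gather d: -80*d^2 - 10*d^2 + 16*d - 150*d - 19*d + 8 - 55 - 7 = -90*d^2 - 153*d - 54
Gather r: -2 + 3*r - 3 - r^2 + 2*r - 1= -r^2 + 5*r - 6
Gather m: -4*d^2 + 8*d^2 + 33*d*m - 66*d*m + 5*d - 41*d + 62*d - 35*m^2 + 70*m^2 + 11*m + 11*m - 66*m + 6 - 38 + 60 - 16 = 4*d^2 + 26*d + 35*m^2 + m*(-33*d - 44) + 12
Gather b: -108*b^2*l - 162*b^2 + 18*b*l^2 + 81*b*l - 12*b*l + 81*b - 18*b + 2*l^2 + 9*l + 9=b^2*(-108*l - 162) + b*(18*l^2 + 69*l + 63) + 2*l^2 + 9*l + 9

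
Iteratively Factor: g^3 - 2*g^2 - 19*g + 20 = (g + 4)*(g^2 - 6*g + 5) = (g - 5)*(g + 4)*(g - 1)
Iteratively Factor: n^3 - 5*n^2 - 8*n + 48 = (n - 4)*(n^2 - n - 12) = (n - 4)*(n + 3)*(n - 4)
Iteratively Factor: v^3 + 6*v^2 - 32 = (v + 4)*(v^2 + 2*v - 8) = (v + 4)^2*(v - 2)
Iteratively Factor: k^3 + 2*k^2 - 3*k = (k + 3)*(k^2 - k) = k*(k + 3)*(k - 1)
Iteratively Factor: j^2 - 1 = (j - 1)*(j + 1)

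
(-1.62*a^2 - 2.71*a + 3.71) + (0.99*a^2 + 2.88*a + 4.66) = -0.63*a^2 + 0.17*a + 8.37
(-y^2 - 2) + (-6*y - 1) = -y^2 - 6*y - 3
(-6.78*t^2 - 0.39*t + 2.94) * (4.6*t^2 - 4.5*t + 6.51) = -31.188*t^4 + 28.716*t^3 - 28.8588*t^2 - 15.7689*t + 19.1394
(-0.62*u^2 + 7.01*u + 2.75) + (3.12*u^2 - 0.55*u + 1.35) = 2.5*u^2 + 6.46*u + 4.1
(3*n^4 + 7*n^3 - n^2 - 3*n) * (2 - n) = -3*n^5 - n^4 + 15*n^3 + n^2 - 6*n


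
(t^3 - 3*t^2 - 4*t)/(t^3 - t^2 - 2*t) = (t - 4)/(t - 2)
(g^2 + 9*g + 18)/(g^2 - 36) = (g + 3)/(g - 6)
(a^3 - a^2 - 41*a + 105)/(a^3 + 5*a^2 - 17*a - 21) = (a - 5)/(a + 1)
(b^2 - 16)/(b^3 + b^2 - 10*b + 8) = (b - 4)/(b^2 - 3*b + 2)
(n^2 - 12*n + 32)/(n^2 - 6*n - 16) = (n - 4)/(n + 2)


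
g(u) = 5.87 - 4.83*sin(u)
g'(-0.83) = -3.26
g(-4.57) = 1.09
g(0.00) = 5.87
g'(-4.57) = 0.69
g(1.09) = 1.59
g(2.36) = 2.47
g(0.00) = 5.87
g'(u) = -4.83*cos(u)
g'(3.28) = 4.78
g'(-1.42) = -0.73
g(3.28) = 6.54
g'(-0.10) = -4.81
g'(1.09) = -2.23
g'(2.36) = 3.43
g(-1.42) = 10.65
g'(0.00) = -4.83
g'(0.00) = -4.83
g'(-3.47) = 4.57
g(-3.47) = 4.31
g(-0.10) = 6.35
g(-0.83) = 9.43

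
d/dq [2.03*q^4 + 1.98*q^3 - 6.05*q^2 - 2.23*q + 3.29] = 8.12*q^3 + 5.94*q^2 - 12.1*q - 2.23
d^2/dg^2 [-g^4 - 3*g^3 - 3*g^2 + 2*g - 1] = -12*g^2 - 18*g - 6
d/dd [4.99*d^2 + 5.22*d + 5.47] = 9.98*d + 5.22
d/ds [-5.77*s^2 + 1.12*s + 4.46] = 1.12 - 11.54*s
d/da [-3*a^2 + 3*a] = 3 - 6*a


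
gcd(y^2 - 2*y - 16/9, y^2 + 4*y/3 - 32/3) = y - 8/3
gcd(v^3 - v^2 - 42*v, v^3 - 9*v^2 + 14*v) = v^2 - 7*v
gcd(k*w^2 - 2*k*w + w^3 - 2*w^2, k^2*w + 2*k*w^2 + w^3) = k*w + w^2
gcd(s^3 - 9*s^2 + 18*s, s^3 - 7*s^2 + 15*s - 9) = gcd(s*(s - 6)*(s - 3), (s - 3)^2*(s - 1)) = s - 3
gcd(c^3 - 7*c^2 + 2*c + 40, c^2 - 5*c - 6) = 1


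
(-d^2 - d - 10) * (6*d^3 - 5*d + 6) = -6*d^5 - 6*d^4 - 55*d^3 - d^2 + 44*d - 60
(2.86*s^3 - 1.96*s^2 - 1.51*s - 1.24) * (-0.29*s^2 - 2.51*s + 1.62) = -0.8294*s^5 - 6.6102*s^4 + 9.9907*s^3 + 0.974499999999999*s^2 + 0.666199999999999*s - 2.0088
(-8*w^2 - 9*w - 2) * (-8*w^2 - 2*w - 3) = 64*w^4 + 88*w^3 + 58*w^2 + 31*w + 6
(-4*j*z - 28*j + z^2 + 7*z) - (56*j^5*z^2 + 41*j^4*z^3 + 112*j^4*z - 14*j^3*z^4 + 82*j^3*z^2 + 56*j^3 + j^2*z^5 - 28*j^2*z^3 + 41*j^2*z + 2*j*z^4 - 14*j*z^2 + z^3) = -56*j^5*z^2 - 41*j^4*z^3 - 112*j^4*z + 14*j^3*z^4 - 82*j^3*z^2 - 56*j^3 - j^2*z^5 + 28*j^2*z^3 - 41*j^2*z - 2*j*z^4 + 14*j*z^2 - 4*j*z - 28*j - z^3 + z^2 + 7*z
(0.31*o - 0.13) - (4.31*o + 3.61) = -4.0*o - 3.74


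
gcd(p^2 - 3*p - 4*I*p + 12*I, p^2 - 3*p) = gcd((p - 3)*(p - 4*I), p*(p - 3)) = p - 3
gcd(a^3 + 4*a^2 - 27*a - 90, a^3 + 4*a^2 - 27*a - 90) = a^3 + 4*a^2 - 27*a - 90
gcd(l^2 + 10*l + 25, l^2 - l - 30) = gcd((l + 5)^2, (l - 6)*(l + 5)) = l + 5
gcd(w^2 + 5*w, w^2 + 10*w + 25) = w + 5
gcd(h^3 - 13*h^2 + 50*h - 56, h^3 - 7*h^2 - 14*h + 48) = h - 2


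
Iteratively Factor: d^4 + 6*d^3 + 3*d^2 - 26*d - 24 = (d - 2)*(d^3 + 8*d^2 + 19*d + 12) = (d - 2)*(d + 1)*(d^2 + 7*d + 12) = (d - 2)*(d + 1)*(d + 4)*(d + 3)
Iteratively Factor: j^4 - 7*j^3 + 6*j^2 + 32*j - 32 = (j - 1)*(j^3 - 6*j^2 + 32) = (j - 4)*(j - 1)*(j^2 - 2*j - 8) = (j - 4)^2*(j - 1)*(j + 2)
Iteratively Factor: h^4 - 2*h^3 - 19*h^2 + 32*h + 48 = (h + 1)*(h^3 - 3*h^2 - 16*h + 48) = (h - 3)*(h + 1)*(h^2 - 16) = (h - 3)*(h + 1)*(h + 4)*(h - 4)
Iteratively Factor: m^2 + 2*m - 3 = (m - 1)*(m + 3)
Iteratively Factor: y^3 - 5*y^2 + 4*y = (y - 4)*(y^2 - y) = (y - 4)*(y - 1)*(y)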